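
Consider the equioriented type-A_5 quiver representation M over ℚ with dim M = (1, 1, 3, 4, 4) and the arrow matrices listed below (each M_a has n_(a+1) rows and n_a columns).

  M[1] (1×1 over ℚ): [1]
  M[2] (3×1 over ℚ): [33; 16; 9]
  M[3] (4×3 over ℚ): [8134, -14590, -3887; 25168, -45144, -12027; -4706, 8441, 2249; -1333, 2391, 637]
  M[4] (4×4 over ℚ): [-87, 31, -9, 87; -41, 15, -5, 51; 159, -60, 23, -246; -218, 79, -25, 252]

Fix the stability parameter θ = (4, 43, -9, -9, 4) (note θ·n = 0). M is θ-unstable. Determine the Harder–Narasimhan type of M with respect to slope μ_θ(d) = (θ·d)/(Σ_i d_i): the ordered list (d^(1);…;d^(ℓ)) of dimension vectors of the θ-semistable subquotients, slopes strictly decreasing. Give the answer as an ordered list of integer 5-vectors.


Via rank(M_{q-1}∘⋯∘M_p): M ≅ I[1,5], I[3,5]^2, I[4,5].
μ_θ-semistable layers: μ^(1)=29/4; μ^(2)=4; μ^(3)=-9

((0, 1, 1, 1, 1); (1, 0, 0, 0, 3); (0, 0, 2, 3, 0))


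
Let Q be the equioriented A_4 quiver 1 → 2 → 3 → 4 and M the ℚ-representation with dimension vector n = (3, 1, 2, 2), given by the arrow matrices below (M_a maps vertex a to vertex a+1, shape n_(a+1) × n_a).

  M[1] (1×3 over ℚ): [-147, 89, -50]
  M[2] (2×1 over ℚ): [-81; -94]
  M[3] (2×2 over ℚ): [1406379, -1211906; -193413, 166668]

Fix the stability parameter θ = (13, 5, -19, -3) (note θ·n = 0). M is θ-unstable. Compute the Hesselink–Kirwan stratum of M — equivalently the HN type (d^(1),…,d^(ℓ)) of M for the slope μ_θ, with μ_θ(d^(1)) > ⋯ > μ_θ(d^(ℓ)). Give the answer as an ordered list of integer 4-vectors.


Barcode: M ≅ I[1,1]^2, I[1,4], I[3,4]. HN layers by μ_θ (4 steps, strictly decreasing):
  μ^(1)=13; μ^(2)=-1; μ^(3)=-3; μ^(4)=-19

((2, 0, 0, 0); (1, 1, 1, 1); (0, 0, 0, 1); (0, 0, 1, 0))


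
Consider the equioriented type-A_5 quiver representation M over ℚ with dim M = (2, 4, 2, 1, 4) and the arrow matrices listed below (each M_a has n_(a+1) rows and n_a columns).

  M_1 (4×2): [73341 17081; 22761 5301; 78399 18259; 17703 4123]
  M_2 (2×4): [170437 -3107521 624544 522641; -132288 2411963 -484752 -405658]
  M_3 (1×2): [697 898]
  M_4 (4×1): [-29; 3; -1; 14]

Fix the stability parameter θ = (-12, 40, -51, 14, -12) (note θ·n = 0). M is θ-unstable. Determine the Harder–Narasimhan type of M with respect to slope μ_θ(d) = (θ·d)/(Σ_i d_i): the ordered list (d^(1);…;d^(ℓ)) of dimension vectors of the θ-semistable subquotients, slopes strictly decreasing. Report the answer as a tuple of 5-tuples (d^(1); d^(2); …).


Interval decomposition of M: I[1,1], I[1,5], I[2,2]^2, I[2,3], I[5,5]^3.
HN type (ℓ=4): μ^(1)=40; μ^(2)=1; μ^(3)=-11/2; μ^(4)=-12

((0, 2, 0, 0, 0); (0, 0, 0, 1, 1); (0, 2, 2, 0, 0); (2, 0, 0, 0, 3))


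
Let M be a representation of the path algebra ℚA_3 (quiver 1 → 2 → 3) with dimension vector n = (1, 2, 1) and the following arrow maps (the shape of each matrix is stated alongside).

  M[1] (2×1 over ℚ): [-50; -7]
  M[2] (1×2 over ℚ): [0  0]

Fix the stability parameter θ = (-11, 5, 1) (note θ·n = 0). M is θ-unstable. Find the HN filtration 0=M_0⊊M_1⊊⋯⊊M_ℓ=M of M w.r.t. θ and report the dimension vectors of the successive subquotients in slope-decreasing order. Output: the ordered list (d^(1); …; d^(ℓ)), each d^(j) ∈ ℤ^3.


Via rank(M_{q-1}∘⋯∘M_p): M ≅ I[1,2], I[2,2], I[3,3].
μ_θ-semistable layers: μ^(1)=5; μ^(2)=1; μ^(3)=-11

((0, 2, 0); (0, 0, 1); (1, 0, 0))


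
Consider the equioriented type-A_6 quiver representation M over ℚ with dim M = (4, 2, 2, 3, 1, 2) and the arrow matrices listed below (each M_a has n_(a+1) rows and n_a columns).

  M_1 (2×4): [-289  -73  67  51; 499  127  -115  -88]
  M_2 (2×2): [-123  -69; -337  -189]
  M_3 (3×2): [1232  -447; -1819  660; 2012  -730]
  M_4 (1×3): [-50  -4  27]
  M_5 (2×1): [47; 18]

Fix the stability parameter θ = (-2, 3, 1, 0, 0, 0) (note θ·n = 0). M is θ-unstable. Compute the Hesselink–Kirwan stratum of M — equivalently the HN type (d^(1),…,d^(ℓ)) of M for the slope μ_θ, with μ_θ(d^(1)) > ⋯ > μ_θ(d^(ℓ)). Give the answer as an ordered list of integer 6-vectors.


Via rank(M_{q-1}∘⋯∘M_p): M ≅ I[1,1]^2, I[1,4]^2, I[4,6], I[6,6].
μ_θ-semistable layers: μ^(1)=4/3; μ^(2)=0; μ^(3)=-2

((0, 2, 2, 2, 0, 0); (0, 0, 0, 1, 1, 2); (4, 0, 0, 0, 0, 0))


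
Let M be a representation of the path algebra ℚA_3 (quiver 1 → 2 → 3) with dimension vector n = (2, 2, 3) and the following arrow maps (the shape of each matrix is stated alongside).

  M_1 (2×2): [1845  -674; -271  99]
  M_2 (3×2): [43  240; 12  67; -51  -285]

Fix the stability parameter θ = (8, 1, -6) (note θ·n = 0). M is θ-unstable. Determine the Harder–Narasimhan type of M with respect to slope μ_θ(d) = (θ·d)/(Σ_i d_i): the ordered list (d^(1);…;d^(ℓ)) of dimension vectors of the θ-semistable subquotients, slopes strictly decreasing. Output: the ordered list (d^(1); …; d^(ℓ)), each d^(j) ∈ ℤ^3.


Interval decomposition of M: I[1,3]^2, I[3,3].
HN type (ℓ=2): μ^(1)=1; μ^(2)=-6

((2, 2, 2); (0, 0, 1))


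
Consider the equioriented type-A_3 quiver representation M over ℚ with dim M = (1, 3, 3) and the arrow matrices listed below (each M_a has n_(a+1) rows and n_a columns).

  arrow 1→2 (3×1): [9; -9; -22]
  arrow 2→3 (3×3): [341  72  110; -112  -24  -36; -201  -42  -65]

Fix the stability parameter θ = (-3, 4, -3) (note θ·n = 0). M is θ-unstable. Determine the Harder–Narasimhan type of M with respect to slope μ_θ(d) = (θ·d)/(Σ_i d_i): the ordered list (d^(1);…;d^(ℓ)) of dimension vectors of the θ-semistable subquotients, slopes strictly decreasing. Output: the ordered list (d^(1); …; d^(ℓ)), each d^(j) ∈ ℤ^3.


Barcode: M ≅ I[1,3], I[2,2], I[2,3], I[3,3]. HN layers by μ_θ (3 steps, strictly decreasing):
  μ^(1)=4; μ^(2)=1/2; μ^(3)=-3

((0, 1, 0); (0, 2, 2); (1, 0, 1))


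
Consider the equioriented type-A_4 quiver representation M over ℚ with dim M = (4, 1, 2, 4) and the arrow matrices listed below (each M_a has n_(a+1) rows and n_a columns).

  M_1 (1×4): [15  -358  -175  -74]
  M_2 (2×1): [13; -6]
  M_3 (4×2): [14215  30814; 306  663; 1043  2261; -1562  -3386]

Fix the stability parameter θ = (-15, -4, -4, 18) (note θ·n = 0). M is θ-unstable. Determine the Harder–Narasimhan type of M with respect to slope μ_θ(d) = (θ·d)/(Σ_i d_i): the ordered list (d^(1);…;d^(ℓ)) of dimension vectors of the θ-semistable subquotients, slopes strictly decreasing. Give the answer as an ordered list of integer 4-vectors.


Via rank(M_{q-1}∘⋯∘M_p): M ≅ I[1,1]^3, I[1,4], I[3,4], I[4,4]^2.
μ_θ-semistable layers: μ^(1)=18; μ^(2)=-4; μ^(3)=-15

((0, 0, 0, 4); (0, 1, 2, 0); (4, 0, 0, 0))


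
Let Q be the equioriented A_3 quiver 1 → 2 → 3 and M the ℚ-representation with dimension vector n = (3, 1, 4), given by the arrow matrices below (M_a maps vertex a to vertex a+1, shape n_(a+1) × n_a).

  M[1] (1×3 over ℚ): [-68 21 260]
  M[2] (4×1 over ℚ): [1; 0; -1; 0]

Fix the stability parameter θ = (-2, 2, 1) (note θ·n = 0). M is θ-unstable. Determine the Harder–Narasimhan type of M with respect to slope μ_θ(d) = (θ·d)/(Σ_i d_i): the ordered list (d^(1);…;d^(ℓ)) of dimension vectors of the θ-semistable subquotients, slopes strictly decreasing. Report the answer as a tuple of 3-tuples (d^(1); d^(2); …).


Barcode: M ≅ I[1,1]^2, I[1,3], I[3,3]^3. HN layers by μ_θ (3 steps, strictly decreasing):
  μ^(1)=3/2; μ^(2)=1; μ^(3)=-2

((0, 1, 1); (0, 0, 3); (3, 0, 0))


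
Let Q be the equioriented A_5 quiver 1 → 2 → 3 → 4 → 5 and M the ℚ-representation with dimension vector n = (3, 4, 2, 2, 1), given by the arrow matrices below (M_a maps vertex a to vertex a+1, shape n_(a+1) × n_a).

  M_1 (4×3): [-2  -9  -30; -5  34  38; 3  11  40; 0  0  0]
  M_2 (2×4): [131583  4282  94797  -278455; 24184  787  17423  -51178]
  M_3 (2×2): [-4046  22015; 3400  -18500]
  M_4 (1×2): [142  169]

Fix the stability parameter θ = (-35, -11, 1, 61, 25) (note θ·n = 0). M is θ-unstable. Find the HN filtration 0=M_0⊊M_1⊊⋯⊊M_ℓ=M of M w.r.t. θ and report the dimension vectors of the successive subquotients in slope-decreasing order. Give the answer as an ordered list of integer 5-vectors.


Interval decomposition of M: I[1,1], I[1,3], I[1,5], I[2,2]^2, I[4,4].
HN type (ℓ=5): μ^(1)=61; μ^(2)=43; μ^(3)=1; μ^(4)=-11; μ^(5)=-35

((0, 0, 0, 1, 0); (0, 0, 0, 1, 1); (0, 0, 2, 0, 0); (0, 4, 0, 0, 0); (3, 0, 0, 0, 0))


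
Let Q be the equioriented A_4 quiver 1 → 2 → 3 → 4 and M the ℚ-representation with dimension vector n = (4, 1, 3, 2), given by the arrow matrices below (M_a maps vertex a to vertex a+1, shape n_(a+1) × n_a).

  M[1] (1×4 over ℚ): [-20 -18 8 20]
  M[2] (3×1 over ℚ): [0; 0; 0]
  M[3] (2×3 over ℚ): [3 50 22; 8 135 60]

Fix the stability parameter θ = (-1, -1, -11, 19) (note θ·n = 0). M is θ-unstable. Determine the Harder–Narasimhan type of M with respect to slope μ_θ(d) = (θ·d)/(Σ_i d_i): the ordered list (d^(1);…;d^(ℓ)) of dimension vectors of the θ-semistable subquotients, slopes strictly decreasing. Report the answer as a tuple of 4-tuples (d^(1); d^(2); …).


Barcode: M ≅ I[1,1]^3, I[1,2], I[3,3], I[3,4]^2. HN layers by μ_θ (3 steps, strictly decreasing):
  μ^(1)=19; μ^(2)=-1; μ^(3)=-11

((0, 0, 0, 2); (4, 1, 0, 0); (0, 0, 3, 0))


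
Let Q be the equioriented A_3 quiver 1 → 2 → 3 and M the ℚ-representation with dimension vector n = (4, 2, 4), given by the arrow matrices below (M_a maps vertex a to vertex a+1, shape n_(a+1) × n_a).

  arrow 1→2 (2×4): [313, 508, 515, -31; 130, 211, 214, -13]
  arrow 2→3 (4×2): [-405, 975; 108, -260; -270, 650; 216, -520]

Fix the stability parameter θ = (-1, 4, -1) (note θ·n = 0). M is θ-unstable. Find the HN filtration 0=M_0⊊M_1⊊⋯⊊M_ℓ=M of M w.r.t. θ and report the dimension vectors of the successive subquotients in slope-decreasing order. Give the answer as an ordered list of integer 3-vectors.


Interval decomposition of M: I[1,1]^2, I[1,2], I[1,3], I[3,3]^3.
HN type (ℓ=3): μ^(1)=4; μ^(2)=3/2; μ^(3)=-1

((0, 1, 0); (0, 1, 1); (4, 0, 3))


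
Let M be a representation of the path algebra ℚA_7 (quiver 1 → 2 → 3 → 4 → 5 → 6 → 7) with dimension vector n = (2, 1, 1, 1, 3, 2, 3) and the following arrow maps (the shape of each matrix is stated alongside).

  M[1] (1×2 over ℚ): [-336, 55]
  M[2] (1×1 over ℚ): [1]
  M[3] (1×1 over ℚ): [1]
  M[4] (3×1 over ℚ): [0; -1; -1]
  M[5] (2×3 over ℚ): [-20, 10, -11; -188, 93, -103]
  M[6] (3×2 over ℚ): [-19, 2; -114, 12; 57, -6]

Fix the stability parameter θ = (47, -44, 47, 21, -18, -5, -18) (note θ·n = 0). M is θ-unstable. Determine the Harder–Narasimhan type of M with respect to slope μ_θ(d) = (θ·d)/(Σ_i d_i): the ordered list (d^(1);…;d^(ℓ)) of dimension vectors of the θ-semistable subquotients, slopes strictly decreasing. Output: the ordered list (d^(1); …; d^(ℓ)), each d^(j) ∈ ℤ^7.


Via rank(M_{q-1}∘⋯∘M_p): M ≅ I[1,1], I[1,7], I[5,5], I[5,6], I[7,7]^2.
μ_θ-semistable layers: μ^(1)=47; μ^(2)=27/5; μ^(3)=3/2; μ^(4)=-5; μ^(5)=-18

((1, 0, 0, 0, 0, 0, 0); (0, 0, 1, 1, 1, 1, 1); (1, 1, 0, 0, 0, 0, 0); (0, 0, 0, 0, 0, 1, 0); (0, 0, 0, 0, 2, 0, 2))


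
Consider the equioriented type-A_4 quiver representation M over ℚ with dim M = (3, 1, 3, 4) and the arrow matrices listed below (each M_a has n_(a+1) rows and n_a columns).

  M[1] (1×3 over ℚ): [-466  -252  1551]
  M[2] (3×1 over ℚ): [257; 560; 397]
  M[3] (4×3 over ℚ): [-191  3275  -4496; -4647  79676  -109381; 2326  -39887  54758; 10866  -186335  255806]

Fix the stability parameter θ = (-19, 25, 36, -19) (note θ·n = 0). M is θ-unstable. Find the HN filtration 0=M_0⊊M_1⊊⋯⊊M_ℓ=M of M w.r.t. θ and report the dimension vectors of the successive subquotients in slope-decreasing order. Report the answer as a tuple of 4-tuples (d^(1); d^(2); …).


Interval decomposition of M: I[1,1]^2, I[1,4], I[3,4]^2, I[4,4].
HN type (ℓ=3): μ^(1)=14; μ^(2)=17/2; μ^(3)=-19

((0, 1, 1, 1); (0, 0, 2, 2); (3, 0, 0, 1))


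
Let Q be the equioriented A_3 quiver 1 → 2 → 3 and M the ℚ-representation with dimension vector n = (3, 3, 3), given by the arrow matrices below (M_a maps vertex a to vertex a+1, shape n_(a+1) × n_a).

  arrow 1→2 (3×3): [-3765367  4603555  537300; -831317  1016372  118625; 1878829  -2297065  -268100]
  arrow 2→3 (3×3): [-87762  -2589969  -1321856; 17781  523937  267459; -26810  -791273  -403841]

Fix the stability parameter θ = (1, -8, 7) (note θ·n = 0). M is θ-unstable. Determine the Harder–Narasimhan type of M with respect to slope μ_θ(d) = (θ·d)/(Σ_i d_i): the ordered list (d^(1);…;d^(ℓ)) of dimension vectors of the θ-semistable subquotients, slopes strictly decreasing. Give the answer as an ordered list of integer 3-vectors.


Via rank(M_{q-1}∘⋯∘M_p): M ≅ I[1,1], I[1,3]^2, I[2,3].
μ_θ-semistable layers: μ^(1)=7; μ^(2)=1; μ^(3)=-7/2; μ^(4)=-8

((0, 0, 3); (1, 0, 0); (2, 2, 0); (0, 1, 0))


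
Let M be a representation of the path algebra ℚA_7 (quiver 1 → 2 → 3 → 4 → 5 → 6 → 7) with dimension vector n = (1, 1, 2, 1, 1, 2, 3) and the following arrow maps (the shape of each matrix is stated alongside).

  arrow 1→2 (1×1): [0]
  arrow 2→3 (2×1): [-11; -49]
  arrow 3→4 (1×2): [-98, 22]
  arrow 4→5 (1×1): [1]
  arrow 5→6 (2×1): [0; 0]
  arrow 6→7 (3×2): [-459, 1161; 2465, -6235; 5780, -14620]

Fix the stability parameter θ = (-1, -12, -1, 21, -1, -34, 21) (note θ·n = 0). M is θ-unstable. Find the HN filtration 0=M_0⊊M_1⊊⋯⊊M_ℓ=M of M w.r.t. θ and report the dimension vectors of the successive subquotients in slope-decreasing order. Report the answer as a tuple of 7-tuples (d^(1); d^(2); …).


Via rank(M_{q-1}∘⋯∘M_p): M ≅ I[1,1], I[2,3], I[3,5], I[6,6], I[6,7], I[7,7]^2.
μ_θ-semistable layers: μ^(1)=21; μ^(2)=10; μ^(3)=-1; μ^(4)=-12; μ^(5)=-34

((0, 0, 0, 0, 0, 0, 3); (0, 0, 0, 1, 1, 0, 0); (1, 0, 2, 0, 0, 0, 0); (0, 1, 0, 0, 0, 0, 0); (0, 0, 0, 0, 0, 2, 0))


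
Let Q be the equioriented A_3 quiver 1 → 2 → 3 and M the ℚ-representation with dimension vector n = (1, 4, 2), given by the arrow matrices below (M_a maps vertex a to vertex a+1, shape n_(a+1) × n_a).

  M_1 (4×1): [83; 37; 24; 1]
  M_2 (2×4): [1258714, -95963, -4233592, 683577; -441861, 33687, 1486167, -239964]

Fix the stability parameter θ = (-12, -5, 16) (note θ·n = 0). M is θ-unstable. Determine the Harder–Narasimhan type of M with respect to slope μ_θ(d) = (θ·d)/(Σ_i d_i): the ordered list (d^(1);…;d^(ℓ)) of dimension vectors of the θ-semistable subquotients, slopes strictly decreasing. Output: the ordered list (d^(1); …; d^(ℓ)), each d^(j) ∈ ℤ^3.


Interval decomposition of M: I[1,2], I[2,2], I[2,3]^2.
HN type (ℓ=3): μ^(1)=16; μ^(2)=-5; μ^(3)=-12

((0, 0, 2); (0, 4, 0); (1, 0, 0))


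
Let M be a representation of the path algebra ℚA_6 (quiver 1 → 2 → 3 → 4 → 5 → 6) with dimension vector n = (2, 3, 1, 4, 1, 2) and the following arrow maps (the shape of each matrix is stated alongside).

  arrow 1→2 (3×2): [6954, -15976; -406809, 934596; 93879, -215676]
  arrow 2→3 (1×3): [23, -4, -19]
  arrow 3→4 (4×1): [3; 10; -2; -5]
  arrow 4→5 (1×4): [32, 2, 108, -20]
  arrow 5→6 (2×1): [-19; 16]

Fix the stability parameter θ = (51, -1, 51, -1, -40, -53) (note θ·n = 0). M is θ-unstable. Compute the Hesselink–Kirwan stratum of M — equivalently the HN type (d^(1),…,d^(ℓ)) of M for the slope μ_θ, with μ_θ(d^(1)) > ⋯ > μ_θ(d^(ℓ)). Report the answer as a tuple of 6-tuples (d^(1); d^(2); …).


Interval decomposition of M: I[1,1], I[1,4], I[2,2]^2, I[4,4]^2, I[4,6], I[6,6].
HN type (ℓ=5): μ^(1)=51; μ^(2)=25; μ^(3)=-1; μ^(4)=-94/3; μ^(5)=-53

((1, 0, 0, 0, 0, 0); (1, 1, 1, 1, 0, 0); (0, 2, 0, 2, 0, 0); (0, 0, 0, 1, 1, 1); (0, 0, 0, 0, 0, 1))


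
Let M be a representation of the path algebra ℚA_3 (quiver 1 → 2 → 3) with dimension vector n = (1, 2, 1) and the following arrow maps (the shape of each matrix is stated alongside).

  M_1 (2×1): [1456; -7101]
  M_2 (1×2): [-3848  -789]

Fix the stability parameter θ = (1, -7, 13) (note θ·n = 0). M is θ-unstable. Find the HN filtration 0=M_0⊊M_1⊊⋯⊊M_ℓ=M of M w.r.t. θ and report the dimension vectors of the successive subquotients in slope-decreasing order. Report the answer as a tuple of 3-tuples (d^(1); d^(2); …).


Interval decomposition of M: I[1,3], I[2,2].
HN type (ℓ=3): μ^(1)=13; μ^(2)=-3; μ^(3)=-7

((0, 0, 1); (1, 1, 0); (0, 1, 0))


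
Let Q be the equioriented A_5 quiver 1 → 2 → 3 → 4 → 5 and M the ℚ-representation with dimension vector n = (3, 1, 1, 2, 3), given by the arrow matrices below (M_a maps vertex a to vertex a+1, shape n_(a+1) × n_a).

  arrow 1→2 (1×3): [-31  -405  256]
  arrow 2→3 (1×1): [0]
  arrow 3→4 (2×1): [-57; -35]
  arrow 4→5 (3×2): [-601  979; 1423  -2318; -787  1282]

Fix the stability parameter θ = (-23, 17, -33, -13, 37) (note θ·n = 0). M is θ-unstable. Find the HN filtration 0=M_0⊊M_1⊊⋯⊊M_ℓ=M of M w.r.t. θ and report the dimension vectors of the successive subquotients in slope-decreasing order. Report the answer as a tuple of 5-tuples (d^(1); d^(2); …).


Barcode: M ≅ I[1,1]^2, I[1,2], I[3,5], I[4,5], I[5,5]. HN layers by μ_θ (5 steps, strictly decreasing):
  μ^(1)=37; μ^(2)=17; μ^(3)=-13; μ^(4)=-23; μ^(5)=-33

((0, 0, 0, 0, 3); (0, 1, 0, 0, 0); (0, 0, 0, 2, 0); (3, 0, 0, 0, 0); (0, 0, 1, 0, 0))


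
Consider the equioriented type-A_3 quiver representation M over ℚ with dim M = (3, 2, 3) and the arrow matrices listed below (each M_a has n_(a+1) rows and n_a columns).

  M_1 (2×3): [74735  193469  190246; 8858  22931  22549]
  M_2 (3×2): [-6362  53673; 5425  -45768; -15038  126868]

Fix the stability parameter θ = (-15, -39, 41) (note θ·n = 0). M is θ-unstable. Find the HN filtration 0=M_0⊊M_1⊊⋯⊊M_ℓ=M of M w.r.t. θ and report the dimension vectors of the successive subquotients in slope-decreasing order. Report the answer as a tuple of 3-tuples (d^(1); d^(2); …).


Interval decomposition of M: I[1,1], I[1,3]^2, I[3,3].
HN type (ℓ=3): μ^(1)=41; μ^(2)=-15; μ^(3)=-27

((0, 0, 3); (1, 0, 0); (2, 2, 0))


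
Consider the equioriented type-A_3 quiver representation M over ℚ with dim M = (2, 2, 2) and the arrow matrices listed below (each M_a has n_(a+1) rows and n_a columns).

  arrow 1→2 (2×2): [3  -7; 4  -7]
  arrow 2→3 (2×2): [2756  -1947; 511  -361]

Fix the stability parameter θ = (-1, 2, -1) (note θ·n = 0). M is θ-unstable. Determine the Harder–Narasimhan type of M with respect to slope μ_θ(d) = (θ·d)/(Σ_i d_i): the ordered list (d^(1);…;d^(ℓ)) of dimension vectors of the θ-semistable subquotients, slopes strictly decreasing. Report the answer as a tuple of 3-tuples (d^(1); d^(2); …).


Barcode: M ≅ I[1,3]^2. HN layers by μ_θ (2 steps, strictly decreasing):
  μ^(1)=1/2; μ^(2)=-1

((0, 2, 2); (2, 0, 0))


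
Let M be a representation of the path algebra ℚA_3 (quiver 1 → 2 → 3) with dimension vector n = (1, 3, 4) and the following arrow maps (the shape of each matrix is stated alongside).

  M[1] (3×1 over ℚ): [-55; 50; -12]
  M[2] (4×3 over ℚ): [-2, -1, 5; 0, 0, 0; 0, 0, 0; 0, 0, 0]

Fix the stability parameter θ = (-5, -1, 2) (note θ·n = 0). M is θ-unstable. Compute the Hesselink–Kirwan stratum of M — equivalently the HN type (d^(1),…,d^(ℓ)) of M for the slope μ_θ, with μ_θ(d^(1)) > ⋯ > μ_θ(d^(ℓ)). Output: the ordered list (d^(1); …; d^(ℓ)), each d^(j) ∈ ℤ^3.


Via rank(M_{q-1}∘⋯∘M_p): M ≅ I[1,2], I[2,2], I[2,3], I[3,3]^3.
μ_θ-semistable layers: μ^(1)=2; μ^(2)=-1; μ^(3)=-5

((0, 0, 4); (0, 3, 0); (1, 0, 0))


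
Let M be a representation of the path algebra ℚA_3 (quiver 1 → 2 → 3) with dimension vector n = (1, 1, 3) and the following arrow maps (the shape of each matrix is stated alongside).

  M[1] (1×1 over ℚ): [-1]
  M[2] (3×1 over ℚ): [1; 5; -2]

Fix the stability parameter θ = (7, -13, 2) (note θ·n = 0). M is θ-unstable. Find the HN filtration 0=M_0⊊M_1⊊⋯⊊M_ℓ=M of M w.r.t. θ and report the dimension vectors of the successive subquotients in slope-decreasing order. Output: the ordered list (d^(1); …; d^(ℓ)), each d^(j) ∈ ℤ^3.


Via rank(M_{q-1}∘⋯∘M_p): M ≅ I[1,3], I[3,3]^2.
μ_θ-semistable layers: μ^(1)=2; μ^(2)=-3

((0, 0, 3); (1, 1, 0))


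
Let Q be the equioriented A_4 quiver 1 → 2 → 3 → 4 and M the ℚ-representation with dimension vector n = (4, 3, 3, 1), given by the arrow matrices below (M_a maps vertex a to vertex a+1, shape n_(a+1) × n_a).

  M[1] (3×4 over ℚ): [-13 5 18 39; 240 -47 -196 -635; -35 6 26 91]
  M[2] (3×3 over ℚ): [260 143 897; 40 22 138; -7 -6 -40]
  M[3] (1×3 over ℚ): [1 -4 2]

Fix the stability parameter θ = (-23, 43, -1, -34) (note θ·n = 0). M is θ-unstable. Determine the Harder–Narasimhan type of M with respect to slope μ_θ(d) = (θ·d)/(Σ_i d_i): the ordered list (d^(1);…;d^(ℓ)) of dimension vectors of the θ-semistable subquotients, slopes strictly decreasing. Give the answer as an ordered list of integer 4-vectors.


Barcode: M ≅ I[1,1], I[1,2], I[1,3], I[1,4], I[3,3]. HN layers by μ_θ (5 steps, strictly decreasing):
  μ^(1)=43; μ^(2)=21; μ^(3)=8/3; μ^(4)=-1; μ^(5)=-23

((0, 1, 0, 0); (0, 1, 1, 0); (0, 1, 1, 1); (0, 0, 1, 0); (4, 0, 0, 0))


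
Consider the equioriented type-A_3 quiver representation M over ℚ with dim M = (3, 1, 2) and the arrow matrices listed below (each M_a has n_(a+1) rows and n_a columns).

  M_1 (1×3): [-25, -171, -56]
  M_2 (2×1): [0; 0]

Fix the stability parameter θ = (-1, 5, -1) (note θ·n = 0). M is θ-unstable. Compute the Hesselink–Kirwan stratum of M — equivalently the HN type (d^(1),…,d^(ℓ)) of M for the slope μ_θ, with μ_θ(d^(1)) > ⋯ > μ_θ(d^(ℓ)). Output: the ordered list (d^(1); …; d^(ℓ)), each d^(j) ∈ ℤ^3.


Interval decomposition of M: I[1,1]^2, I[1,2], I[3,3]^2.
HN type (ℓ=2): μ^(1)=5; μ^(2)=-1

((0, 1, 0); (3, 0, 2))


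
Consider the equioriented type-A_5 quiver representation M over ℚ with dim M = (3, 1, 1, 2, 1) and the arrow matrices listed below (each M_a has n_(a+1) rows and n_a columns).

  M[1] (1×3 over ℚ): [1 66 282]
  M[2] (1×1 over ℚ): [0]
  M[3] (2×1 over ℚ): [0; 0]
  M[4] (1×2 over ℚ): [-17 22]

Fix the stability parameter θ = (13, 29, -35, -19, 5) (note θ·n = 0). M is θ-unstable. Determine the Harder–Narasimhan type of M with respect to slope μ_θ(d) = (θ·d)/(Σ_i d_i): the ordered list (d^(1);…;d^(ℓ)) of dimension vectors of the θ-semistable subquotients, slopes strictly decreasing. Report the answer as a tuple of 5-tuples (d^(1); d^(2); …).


Interval decomposition of M: I[1,1]^2, I[1,2], I[3,3], I[4,4], I[4,5].
HN type (ℓ=5): μ^(1)=29; μ^(2)=13; μ^(3)=5; μ^(4)=-19; μ^(5)=-35

((0, 1, 0, 0, 0); (3, 0, 0, 0, 0); (0, 0, 0, 0, 1); (0, 0, 0, 2, 0); (0, 0, 1, 0, 0))


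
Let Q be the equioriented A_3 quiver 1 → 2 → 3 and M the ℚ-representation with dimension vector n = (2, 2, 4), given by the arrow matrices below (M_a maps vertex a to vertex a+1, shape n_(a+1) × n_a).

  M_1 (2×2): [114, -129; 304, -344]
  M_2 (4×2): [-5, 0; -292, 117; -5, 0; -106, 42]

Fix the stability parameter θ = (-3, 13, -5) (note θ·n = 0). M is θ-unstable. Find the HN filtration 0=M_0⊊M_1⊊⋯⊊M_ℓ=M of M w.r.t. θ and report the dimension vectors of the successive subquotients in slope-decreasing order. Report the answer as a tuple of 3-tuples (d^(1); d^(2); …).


Interval decomposition of M: I[1,1], I[1,3], I[2,3], I[3,3]^2.
HN type (ℓ=3): μ^(1)=4; μ^(2)=-3; μ^(3)=-5

((0, 2, 2); (2, 0, 0); (0, 0, 2))


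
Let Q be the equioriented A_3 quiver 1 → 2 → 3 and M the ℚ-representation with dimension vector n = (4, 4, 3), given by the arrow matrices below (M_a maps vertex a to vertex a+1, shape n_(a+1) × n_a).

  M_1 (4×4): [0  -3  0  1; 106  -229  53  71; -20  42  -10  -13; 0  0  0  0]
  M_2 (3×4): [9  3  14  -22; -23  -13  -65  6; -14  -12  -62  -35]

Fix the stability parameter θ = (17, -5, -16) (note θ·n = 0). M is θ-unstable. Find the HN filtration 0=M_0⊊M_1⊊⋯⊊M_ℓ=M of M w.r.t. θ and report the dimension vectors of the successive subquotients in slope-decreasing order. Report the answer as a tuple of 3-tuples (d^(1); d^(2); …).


Interval decomposition of M: I[1,1], I[1,3]^3, I[2,2].
HN type (ℓ=3): μ^(1)=17; μ^(2)=-4/3; μ^(3)=-5

((1, 0, 0); (3, 3, 3); (0, 1, 0))


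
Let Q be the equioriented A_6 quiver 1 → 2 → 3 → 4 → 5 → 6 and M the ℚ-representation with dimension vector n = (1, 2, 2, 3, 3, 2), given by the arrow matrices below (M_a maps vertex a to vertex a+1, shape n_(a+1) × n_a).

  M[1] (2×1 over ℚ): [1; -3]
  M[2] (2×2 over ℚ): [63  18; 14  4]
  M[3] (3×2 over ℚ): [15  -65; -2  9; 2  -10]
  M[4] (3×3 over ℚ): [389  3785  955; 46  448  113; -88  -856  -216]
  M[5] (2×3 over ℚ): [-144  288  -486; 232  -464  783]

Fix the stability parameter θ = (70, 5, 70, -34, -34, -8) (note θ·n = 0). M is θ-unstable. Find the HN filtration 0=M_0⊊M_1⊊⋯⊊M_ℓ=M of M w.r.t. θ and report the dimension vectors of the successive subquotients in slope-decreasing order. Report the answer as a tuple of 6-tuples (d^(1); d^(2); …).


Interval decomposition of M: I[1,5], I[2,2], I[3,4], I[4,5], I[5,6], I[6,6].
HN type (ℓ=5): μ^(1)=18; μ^(2)=77/5; μ^(3)=5; μ^(4)=-8; μ^(5)=-34

((0, 0, 1, 1, 0, 0); (1, 1, 1, 1, 1, 0); (0, 1, 0, 0, 0, 0); (0, 0, 0, 0, 0, 2); (0, 0, 0, 1, 2, 0))


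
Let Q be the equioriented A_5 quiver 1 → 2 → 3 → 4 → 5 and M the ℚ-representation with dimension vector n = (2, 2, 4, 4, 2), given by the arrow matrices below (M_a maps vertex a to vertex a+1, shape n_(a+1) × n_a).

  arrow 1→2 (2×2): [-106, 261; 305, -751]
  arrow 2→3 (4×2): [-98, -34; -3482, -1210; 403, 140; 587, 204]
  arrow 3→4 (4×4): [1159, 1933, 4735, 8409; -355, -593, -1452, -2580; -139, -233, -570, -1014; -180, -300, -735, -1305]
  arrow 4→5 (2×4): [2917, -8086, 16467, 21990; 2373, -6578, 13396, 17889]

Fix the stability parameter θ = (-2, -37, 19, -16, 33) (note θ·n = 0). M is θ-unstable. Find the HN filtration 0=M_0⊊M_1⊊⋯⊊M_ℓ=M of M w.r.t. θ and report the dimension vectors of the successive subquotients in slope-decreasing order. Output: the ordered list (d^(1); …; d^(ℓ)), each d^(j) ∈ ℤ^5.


Interval decomposition of M: I[1,3]^2, I[3,5]^2, I[4,4]^2.
HN type (ℓ=5): μ^(1)=33; μ^(2)=19; μ^(3)=3/2; μ^(4)=-16; μ^(5)=-39/2

((0, 0, 0, 0, 2); (0, 0, 2, 0, 0); (0, 0, 2, 2, 0); (0, 0, 0, 2, 0); (2, 2, 0, 0, 0))


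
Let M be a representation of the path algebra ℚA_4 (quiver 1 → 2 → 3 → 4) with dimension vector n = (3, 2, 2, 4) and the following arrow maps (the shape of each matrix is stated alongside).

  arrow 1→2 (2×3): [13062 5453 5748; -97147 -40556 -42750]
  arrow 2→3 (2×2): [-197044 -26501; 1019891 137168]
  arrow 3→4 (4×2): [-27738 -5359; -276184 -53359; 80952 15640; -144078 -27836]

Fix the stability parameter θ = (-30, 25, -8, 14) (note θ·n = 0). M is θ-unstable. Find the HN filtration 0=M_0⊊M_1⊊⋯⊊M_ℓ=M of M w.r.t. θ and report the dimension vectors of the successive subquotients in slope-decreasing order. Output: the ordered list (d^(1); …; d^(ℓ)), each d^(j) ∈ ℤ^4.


Via rank(M_{q-1}∘⋯∘M_p): M ≅ I[1,1], I[1,4]^2, I[4,4]^2.
μ_θ-semistable layers: μ^(1)=14; μ^(2)=17/2; μ^(3)=-30

((0, 0, 0, 4); (0, 2, 2, 0); (3, 0, 0, 0))


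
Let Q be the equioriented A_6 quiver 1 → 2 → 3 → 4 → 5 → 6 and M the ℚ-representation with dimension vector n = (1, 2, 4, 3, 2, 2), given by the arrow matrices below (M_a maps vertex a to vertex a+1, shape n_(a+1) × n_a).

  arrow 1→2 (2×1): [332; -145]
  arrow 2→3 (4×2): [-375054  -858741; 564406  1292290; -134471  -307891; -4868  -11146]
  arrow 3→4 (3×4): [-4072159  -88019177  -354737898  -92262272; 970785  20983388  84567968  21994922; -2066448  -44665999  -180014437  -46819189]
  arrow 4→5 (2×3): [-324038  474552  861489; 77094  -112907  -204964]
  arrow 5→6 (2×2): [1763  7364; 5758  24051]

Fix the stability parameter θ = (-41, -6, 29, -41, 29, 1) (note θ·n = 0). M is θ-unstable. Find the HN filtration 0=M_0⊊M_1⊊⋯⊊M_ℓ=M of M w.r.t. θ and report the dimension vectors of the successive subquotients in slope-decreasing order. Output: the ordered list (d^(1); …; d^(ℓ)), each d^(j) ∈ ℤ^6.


Via rank(M_{q-1}∘⋯∘M_p): M ≅ I[1,6], I[2,6], I[3,3], I[3,4].
μ_θ-semistable layers: μ^(1)=29; μ^(2)=15; μ^(3)=-6; μ^(4)=-41

((0, 0, 1, 0, 0, 0); (0, 0, 0, 0, 2, 2); (0, 2, 3, 3, 0, 0); (1, 0, 0, 0, 0, 0))


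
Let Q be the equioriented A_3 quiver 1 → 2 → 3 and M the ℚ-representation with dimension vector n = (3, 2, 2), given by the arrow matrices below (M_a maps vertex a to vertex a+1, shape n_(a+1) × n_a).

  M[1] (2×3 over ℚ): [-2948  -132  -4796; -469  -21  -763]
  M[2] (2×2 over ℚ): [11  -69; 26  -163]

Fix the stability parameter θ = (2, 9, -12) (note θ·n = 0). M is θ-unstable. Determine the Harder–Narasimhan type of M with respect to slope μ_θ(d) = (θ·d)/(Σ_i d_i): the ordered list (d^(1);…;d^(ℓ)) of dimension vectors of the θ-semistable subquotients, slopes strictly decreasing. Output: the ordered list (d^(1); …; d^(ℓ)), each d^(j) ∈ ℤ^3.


Barcode: M ≅ I[1,1]^2, I[1,3], I[2,3]. HN layers by μ_θ (3 steps, strictly decreasing):
  μ^(1)=2; μ^(2)=-1/3; μ^(3)=-3/2

((2, 0, 0); (1, 1, 1); (0, 1, 1))


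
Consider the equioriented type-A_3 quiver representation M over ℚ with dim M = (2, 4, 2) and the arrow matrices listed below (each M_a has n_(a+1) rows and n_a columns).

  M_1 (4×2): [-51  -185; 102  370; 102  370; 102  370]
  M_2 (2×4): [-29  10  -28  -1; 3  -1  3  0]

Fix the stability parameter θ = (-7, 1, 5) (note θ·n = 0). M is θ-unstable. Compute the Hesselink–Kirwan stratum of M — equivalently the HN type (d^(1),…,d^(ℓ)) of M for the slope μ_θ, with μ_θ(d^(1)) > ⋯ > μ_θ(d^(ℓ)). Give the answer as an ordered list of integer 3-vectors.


Barcode: M ≅ I[1,1], I[1,3], I[2,2]^2, I[2,3]. HN layers by μ_θ (3 steps, strictly decreasing):
  μ^(1)=5; μ^(2)=1; μ^(3)=-7

((0, 0, 2); (0, 4, 0); (2, 0, 0))


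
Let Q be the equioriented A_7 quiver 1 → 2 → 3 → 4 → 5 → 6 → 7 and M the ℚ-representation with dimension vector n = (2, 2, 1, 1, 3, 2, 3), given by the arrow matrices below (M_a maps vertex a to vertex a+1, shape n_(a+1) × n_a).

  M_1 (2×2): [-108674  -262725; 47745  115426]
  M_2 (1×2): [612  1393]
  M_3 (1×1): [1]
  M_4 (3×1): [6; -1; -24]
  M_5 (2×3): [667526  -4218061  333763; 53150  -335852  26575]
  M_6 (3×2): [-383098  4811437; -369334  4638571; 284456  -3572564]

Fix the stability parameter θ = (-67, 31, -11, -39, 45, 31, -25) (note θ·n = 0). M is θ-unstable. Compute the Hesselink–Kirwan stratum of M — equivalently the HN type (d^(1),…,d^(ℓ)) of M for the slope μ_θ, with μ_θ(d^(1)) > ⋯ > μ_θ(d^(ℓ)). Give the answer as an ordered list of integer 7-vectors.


Via rank(M_{q-1}∘⋯∘M_p): M ≅ I[1,2], I[1,7], I[5,5], I[5,6], I[7,7]^2.
μ_θ-semistable layers: μ^(1)=45; μ^(2)=38; μ^(3)=31; μ^(4)=17; μ^(5)=-19/3; μ^(6)=-25; μ^(7)=-67

((0, 0, 0, 0, 1, 0, 0); (0, 0, 0, 0, 1, 1, 0); (0, 1, 0, 0, 0, 0, 0); (0, 0, 0, 0, 1, 1, 1); (0, 1, 1, 1, 0, 0, 0); (0, 0, 0, 0, 0, 0, 2); (2, 0, 0, 0, 0, 0, 0))


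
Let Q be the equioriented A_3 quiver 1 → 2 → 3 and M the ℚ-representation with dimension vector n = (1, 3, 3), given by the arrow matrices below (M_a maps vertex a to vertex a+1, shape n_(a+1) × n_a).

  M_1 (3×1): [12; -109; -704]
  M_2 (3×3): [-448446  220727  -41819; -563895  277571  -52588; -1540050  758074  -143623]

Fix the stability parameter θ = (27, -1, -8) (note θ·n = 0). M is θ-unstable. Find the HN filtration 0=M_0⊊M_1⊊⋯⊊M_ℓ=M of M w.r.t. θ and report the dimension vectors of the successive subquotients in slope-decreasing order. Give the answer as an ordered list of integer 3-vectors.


Interval decomposition of M: I[1,3], I[2,3]^2.
HN type (ℓ=2): μ^(1)=6; μ^(2)=-9/2

((1, 1, 1); (0, 2, 2))


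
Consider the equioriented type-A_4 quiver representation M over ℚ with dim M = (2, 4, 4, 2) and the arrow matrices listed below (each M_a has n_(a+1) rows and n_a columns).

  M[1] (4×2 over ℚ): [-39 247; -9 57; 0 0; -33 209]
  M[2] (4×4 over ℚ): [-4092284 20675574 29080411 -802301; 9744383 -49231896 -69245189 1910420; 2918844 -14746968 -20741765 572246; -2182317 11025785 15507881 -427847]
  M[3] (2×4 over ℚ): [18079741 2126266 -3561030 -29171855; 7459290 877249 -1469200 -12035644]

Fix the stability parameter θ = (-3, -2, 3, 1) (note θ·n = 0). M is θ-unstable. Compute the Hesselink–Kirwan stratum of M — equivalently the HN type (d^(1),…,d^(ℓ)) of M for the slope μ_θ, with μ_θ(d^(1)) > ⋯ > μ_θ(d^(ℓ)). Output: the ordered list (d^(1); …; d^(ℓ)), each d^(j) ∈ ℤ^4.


Via rank(M_{q-1}∘⋯∘M_p): M ≅ I[1,1], I[1,4], I[2,3]^2, I[2,4].
μ_θ-semistable layers: μ^(1)=3; μ^(2)=2; μ^(3)=-2; μ^(4)=-3

((0, 0, 2, 0); (0, 0, 2, 2); (0, 4, 0, 0); (2, 0, 0, 0))


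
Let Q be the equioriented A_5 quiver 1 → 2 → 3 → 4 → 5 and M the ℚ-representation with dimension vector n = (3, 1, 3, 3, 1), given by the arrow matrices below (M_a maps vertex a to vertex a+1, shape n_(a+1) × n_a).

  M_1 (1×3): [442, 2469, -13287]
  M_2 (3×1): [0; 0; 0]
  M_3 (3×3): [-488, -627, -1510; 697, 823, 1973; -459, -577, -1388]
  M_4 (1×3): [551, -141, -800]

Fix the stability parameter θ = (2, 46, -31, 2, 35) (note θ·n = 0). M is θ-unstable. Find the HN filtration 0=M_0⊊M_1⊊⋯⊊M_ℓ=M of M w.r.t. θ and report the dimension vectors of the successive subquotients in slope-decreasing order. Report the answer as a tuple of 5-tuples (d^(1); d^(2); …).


Interval decomposition of M: I[1,1]^2, I[1,2], I[3,4]^2, I[3,5].
HN type (ℓ=4): μ^(1)=46; μ^(2)=35; μ^(3)=2; μ^(4)=-31

((0, 1, 0, 0, 0); (0, 0, 0, 0, 1); (3, 0, 0, 3, 0); (0, 0, 3, 0, 0))


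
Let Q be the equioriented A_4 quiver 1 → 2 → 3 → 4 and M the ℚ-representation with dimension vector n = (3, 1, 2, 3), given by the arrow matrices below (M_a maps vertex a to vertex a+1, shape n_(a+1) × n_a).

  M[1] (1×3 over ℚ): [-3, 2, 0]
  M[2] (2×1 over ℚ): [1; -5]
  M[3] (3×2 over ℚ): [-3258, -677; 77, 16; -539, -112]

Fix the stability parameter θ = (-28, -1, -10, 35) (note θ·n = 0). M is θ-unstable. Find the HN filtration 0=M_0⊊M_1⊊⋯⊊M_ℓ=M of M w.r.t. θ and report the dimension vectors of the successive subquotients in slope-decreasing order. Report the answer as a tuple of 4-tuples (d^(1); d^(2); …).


Via rank(M_{q-1}∘⋯∘M_p): M ≅ I[1,1]^2, I[1,4], I[3,4], I[4,4].
μ_θ-semistable layers: μ^(1)=35; μ^(2)=-11/2; μ^(3)=-10; μ^(4)=-28

((0, 0, 0, 3); (0, 1, 1, 0); (0, 0, 1, 0); (3, 0, 0, 0))


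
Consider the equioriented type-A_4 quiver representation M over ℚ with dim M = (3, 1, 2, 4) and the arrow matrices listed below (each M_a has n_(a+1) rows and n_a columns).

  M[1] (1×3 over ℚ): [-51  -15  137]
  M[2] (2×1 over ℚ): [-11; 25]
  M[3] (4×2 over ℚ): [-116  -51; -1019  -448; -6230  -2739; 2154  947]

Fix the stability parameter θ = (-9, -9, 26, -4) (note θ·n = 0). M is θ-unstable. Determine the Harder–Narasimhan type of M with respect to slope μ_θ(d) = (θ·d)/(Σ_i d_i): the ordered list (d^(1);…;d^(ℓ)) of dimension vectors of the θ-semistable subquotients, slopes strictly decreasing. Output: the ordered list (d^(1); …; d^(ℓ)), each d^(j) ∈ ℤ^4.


Barcode: M ≅ I[1,1]^2, I[1,4], I[3,4], I[4,4]^2. HN layers by μ_θ (3 steps, strictly decreasing):
  μ^(1)=11; μ^(2)=-4; μ^(3)=-9

((0, 0, 2, 2); (0, 0, 0, 2); (3, 1, 0, 0))


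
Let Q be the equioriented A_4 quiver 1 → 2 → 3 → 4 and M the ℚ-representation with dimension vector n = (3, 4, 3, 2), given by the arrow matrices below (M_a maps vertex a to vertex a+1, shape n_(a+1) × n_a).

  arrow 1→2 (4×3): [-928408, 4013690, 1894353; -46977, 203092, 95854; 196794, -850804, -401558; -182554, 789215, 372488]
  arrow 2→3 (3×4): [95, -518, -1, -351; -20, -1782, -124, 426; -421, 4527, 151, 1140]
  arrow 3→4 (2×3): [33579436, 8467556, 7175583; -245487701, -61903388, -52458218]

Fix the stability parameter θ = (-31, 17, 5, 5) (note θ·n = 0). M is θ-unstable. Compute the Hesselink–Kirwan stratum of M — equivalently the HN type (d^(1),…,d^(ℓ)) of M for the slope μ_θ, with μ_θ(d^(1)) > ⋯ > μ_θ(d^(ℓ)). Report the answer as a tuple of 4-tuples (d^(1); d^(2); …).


Interval decomposition of M: I[1,2], I[1,4]^2, I[2,2], I[3,3].
HN type (ℓ=4): μ^(1)=17; μ^(2)=9; μ^(3)=5; μ^(4)=-31

((0, 2, 0, 0); (0, 2, 2, 2); (0, 0, 1, 0); (3, 0, 0, 0))


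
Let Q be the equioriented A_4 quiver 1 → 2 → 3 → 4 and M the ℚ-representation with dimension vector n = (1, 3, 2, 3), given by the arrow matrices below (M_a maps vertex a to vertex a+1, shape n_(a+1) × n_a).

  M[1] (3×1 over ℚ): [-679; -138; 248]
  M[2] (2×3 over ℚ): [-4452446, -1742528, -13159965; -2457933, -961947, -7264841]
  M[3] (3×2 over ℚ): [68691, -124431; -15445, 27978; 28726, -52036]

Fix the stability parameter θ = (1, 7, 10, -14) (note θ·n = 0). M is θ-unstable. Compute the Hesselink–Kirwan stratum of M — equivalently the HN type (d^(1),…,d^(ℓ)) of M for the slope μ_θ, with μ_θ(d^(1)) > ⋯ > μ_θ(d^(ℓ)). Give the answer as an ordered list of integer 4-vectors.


Barcode: M ≅ I[1,4], I[2,2], I[2,4], I[4,4]. HN layers by μ_θ (3 steps, strictly decreasing):
  μ^(1)=7; μ^(2)=1; μ^(3)=-14

((0, 1, 0, 0); (1, 2, 2, 2); (0, 0, 0, 1))


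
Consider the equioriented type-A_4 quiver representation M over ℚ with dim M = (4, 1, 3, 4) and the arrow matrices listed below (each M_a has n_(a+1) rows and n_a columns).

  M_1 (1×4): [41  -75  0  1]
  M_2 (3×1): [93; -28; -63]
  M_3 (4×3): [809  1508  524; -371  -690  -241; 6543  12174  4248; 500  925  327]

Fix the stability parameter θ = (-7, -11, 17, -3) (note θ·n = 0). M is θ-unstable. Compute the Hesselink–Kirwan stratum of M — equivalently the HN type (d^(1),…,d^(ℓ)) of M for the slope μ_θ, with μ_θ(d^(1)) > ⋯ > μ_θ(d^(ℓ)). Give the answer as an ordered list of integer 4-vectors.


Interval decomposition of M: I[1,1]^3, I[1,4], I[3,4]^2, I[4,4].
HN type (ℓ=4): μ^(1)=7; μ^(2)=-3; μ^(3)=-7; μ^(4)=-9

((0, 0, 3, 3); (0, 0, 0, 1); (3, 0, 0, 0); (1, 1, 0, 0))


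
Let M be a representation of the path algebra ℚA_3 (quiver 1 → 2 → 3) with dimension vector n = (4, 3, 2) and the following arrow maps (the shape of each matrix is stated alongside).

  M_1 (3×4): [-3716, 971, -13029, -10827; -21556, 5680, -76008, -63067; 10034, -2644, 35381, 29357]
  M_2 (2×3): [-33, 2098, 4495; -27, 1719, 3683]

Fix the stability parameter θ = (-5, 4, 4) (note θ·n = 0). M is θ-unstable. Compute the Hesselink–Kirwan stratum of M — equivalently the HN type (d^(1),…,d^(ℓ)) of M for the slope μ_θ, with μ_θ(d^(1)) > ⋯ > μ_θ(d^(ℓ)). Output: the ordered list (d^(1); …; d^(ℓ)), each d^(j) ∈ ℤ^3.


Interval decomposition of M: I[1,1], I[1,2], I[1,3]^2.
HN type (ℓ=2): μ^(1)=4; μ^(2)=-5

((0, 3, 2); (4, 0, 0))


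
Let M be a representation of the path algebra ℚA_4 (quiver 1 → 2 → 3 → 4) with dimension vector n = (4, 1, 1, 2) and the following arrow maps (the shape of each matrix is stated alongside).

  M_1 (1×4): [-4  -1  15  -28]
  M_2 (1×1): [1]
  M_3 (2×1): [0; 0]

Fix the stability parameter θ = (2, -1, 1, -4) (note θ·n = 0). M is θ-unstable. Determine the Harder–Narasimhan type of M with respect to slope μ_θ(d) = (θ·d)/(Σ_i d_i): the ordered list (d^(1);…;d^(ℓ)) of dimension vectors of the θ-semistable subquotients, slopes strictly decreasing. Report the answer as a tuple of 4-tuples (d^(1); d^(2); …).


Via rank(M_{q-1}∘⋯∘M_p): M ≅ I[1,1]^3, I[1,3], I[4,4]^2.
μ_θ-semistable layers: μ^(1)=2; μ^(2)=1; μ^(3)=1/2; μ^(4)=-4

((3, 0, 0, 0); (0, 0, 1, 0); (1, 1, 0, 0); (0, 0, 0, 2))
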